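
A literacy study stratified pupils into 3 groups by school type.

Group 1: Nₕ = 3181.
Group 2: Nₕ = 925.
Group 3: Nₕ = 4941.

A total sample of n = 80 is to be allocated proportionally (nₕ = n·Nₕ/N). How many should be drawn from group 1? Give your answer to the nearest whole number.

N = 3181 + 925 + 4941 = 9047.
n_1 = 80·3181/9047 = 28.129... → 28.

28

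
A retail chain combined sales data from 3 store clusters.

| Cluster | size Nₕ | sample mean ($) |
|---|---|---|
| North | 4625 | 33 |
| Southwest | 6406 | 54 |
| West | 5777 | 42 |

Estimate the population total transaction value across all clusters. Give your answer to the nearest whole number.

741183

North: 4625·33 = 152625
Southwest: 6406·54 = 345924
West: 5777·42 = 242634
τ̂ = Σ Nₕx̄ₕ = 741183.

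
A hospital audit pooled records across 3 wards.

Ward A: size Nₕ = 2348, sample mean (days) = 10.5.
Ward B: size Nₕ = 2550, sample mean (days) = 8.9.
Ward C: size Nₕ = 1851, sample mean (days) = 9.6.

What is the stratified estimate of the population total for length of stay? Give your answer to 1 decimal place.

65118.6

Population total = Σ Nₕ·x̄ₕ (each stratum's size times its mean).
2348·10.5 + 2550·8.9 + 1851·9.6 = 24654 + 22695 + 17769.6 = 65118.6.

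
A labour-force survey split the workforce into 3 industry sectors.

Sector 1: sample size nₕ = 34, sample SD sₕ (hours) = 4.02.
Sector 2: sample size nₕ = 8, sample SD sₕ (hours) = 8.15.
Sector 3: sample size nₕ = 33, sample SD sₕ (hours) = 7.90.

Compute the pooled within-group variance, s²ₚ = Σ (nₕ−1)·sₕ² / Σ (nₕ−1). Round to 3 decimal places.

41.602

Degrees of freedom: 33 + 7 + 32 = 72.
Σ(nₕ−1)sₕ² = 33·16.1604 + 7·66.4225 + 32·62.41 = 2995.3707.
s²ₚ = 2995.3707 / 72 = 41.60237... → 41.602.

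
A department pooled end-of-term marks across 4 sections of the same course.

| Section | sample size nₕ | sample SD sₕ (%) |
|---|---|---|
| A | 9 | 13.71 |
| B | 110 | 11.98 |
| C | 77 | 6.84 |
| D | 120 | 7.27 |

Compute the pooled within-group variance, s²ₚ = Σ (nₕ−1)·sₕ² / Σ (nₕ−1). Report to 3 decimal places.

A: (9−1)·13.71² = 8·187.9641 = 1503.7128
B: (110−1)·11.98² = 109·143.5204 = 15643.7236
C: (77−1)·6.84² = 76·46.7856 = 3555.7056
D: (120−1)·7.27² = 119·52.8529 = 6289.4951
Numerator = 26992.6371; denominator = Σ(nₕ−1) = 312.
s²ₚ = 26992.6371/312 = 86.51486... → 86.515.

86.515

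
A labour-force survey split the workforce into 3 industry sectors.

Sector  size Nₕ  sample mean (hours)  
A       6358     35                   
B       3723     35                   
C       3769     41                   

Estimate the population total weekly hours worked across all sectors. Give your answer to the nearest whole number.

507364

A: 6358·35 = 222530
B: 3723·35 = 130305
C: 3769·41 = 154529
τ̂ = Σ Nₕx̄ₕ = 507364.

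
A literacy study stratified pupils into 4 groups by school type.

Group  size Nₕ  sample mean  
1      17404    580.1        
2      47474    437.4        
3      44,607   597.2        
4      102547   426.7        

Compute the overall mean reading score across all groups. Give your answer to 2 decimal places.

477.56

N = 212032; weights Wₕ = Nₕ/N = (0.0821, 0.2239, 0.2104, 0.4836).
x̄_st = Σ Wₕ·x̄ₕ = 0.0821·580.1 + 0.2239·437.4 + 0.2104·597.2 + 0.4836·426.7 ≈ 477.5567...
→ 477.56.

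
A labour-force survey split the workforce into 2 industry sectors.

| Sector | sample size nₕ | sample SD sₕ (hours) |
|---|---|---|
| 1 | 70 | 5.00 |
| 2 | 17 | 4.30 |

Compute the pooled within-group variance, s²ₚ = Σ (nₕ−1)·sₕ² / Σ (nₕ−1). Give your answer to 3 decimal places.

23.775

Degrees of freedom: 69 + 16 = 85.
Σ(nₕ−1)sₕ² = 69·25 + 16·18.49 = 2020.84.
s²ₚ = 2020.84 / 85 = 23.77459... → 23.775.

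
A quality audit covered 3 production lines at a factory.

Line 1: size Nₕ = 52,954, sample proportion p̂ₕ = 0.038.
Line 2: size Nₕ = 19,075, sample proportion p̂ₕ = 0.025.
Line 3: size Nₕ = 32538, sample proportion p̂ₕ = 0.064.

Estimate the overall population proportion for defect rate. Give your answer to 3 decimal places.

0.044

Wₕ = Nₕ/N with N = 104567: 0.5064, 0.1824, 0.3112.
p̂_st = 0.5064·0.038 + 0.1824·0.025 + 0.3112·0.064 ≈ 0.04372... → 0.044.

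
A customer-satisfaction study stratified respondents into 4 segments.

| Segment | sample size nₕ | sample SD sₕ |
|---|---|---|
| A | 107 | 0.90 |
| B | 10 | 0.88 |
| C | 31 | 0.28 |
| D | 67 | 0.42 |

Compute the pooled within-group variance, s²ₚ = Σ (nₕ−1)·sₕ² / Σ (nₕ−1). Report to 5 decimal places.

Degrees of freedom: 106 + 9 + 30 + 66 = 211.
Σ(nₕ−1)sₕ² = 106·0.81 + 9·0.7744 + 30·0.0784 + 66·0.1764 = 106.824.
s²ₚ = 106.824 / 211 = 0.5062749... → 0.50627.

0.50627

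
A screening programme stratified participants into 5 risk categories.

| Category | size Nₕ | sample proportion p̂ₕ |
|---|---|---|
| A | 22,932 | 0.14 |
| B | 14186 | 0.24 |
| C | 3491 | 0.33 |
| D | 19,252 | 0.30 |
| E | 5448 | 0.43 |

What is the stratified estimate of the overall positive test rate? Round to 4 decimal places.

0.2432

Wₕ = Nₕ/N with N = 65309: 0.3511, 0.2172, 0.0535, 0.2948, 0.0834.
p̂_st = 0.3511·0.14 + 0.2172·0.24 + 0.0535·0.33 + 0.2948·0.30 + 0.0834·0.43 ≈ 0.243234... → 0.2432.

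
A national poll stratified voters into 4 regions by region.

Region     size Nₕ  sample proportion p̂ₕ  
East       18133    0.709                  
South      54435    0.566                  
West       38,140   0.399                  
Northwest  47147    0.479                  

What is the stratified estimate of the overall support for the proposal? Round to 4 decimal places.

Wₕ = Nₕ/N with N = 157855: 0.1149, 0.3448, 0.2416, 0.2987.
p̂_st = 0.1149·0.709 + 0.3448·0.566 + 0.2416·0.399 + 0.2987·0.479 ≈ 0.516092... → 0.5161.

0.5161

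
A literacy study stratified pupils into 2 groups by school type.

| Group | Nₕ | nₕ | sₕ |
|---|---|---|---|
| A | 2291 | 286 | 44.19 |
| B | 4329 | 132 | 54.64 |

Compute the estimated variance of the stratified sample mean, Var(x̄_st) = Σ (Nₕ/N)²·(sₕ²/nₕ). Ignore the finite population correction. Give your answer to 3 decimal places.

N = 6620. Term for each stratum: Wₕ²sₕ²/nₕ.
Var(x̄_st) = 0.817742 + 9.671785 = 10.489527 → 10.490.

10.490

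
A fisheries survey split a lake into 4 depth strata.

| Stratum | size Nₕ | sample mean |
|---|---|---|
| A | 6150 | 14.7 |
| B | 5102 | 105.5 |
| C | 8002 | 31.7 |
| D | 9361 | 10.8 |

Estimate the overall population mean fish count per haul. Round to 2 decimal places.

x̄_st = (Σ Nₕx̄ₕ) / (Σ Nₕ) = (6150·14.7 + 5102·105.5 + 8002·31.7 + 9361·10.8) / 28615
= 983428.2 / 28615 = 34.3676... → 34.37.

34.37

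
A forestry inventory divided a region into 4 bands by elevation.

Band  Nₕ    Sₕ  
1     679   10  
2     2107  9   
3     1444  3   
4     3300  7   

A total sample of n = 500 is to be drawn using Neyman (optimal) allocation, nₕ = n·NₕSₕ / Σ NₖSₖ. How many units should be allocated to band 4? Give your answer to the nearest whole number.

217

Σ NₕSₕ = 679·10 + 2107·9 + 1444·3 + 3300·7 = 53185.
Share for 4: 23100/53185 = 0.43433.
n_4 = 500 × 0.43433 = 217.166... → 217.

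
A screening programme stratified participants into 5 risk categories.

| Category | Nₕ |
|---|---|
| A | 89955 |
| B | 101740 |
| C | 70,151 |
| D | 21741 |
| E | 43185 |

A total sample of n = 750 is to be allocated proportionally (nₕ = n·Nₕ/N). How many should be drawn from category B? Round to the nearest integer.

Share of category B = 101740/326772 = 0.31135.
Allocate 750 × 0.31135 = 233.511... → 234.

234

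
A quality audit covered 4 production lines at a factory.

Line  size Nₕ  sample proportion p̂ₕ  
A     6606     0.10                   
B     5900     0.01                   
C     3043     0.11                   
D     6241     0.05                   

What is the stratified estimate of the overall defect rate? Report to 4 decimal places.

0.0627

Wₕ = Nₕ/N with N = 21790: 0.3032, 0.2708, 0.1397, 0.2864.
p̂_st = 0.3032·0.10 + 0.2708·0.01 + 0.1397·0.11 + 0.2864·0.05 ≈ 0.062707... → 0.0627.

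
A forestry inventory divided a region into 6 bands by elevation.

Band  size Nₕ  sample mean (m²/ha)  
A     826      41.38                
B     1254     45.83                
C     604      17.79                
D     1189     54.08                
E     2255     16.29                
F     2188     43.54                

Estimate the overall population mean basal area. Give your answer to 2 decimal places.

35.92

N = 8316; weights Wₕ = Nₕ/N = (0.0993, 0.1508, 0.0726, 0.1430, 0.2712, 0.2631).
x̄_st = Σ Wₕ·x̄ₕ = 0.0993·41.38 + 0.1508·45.83 + 0.0726·17.79 + 0.1430·54.08 + 0.2712·16.29 + 0.2631·43.54 ≈ 35.9183...
→ 35.92.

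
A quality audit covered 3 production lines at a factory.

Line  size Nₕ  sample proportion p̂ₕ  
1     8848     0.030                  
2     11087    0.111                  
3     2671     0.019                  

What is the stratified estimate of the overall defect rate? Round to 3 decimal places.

Wₕ = Nₕ/N with N = 22606: 0.3914, 0.4904, 0.1182.
p̂_st = 0.3914·0.030 + 0.4904·0.111 + 0.1182·0.019 ≈ 0.06843... → 0.068.

0.068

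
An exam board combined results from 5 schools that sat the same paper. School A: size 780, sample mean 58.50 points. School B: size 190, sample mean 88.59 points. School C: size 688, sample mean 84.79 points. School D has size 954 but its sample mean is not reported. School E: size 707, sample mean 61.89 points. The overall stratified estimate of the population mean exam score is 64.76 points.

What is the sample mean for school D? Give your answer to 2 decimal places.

52.81

N = 780 + 190 + 688 + 954 + 707 = 3319.
Overall total = μ·N = 64.76·3319 = 214938.44.
Subtract the known strata: 780·58.50 + 190·88.59 + 688·84.79 + 707·61.89 = 164553.85.
Remaining total for school D: 214938.44 − 164553.85 = 50384.59.
Divide by its size: 50384.59 / 954 = 52.8140... → 52.81.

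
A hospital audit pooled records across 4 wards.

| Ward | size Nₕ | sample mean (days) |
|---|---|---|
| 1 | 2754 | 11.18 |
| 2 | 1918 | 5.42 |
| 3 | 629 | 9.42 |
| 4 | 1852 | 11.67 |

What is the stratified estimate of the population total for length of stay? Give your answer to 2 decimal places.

1: 2754·11.18 = 30789.72
2: 1918·5.42 = 10395.56
3: 629·9.42 = 5925.18
4: 1852·11.67 = 21612.84
τ̂ = Σ Nₕx̄ₕ = 68723.30.

68723.30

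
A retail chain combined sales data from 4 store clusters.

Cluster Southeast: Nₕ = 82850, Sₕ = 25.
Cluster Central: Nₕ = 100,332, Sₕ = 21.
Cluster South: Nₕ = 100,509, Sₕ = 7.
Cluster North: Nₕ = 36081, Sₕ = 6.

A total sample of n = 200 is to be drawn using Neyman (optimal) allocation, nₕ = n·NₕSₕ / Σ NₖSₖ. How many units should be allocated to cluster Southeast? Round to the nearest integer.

Σ NₕSₕ = 82850·25 + 100332·21 + 100509·7 + 36081·6 = 5098271.
Share for Southeast: 2071250/5098271 = 0.40627.
n_Southeast = 200 × 0.40627 = 81.253... → 81.

81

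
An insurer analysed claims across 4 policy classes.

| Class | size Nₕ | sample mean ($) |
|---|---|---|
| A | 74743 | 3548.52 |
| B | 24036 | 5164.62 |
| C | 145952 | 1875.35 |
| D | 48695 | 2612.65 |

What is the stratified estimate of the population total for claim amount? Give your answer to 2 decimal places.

790297911.63

A: 74743·3548.52 = 265227030.36
B: 24036·5164.62 = 124136806.32
C: 145952·1875.35 = 273711083.2
D: 48695·2612.65 = 127222991.75
τ̂ = Σ Nₕx̄ₕ = 790297911.63.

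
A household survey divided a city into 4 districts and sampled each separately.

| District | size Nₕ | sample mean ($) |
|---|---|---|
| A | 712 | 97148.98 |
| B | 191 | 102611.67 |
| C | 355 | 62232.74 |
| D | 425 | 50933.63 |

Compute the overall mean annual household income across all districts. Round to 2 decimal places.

x̄_st = (Σ Nₕx̄ₕ) / (Σ Nₕ) = (712·97148.98 + 191·102611.67 + 355·62232.74 + 425·50933.63) / 1683
= 132508318.18 / 1683 = 78733.4036... → 78733.40.

78733.40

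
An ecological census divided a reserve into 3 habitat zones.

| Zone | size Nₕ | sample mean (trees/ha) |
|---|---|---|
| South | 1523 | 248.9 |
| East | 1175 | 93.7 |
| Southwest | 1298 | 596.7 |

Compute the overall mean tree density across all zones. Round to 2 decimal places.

N = 1523 + 1175 + 1298 = 3996.
Weight each subgroup mean by Nₕ/N and sum.
Σ Nₕx̄ₕ = 1523·248.9 + 1175·93.7 + 1298·596.7 = 379074.7 + 110097.5 + 774516.6 = 1263688.8.
Divide by N: 1263688.8 / 3996 = 316.2384... → 316.24.

316.24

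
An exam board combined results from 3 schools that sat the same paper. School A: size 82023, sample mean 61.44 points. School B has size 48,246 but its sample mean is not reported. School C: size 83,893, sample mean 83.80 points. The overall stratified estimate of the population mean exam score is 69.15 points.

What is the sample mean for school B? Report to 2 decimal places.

Σ Nₕx̄ₕ = N·μ, so 48246·x̄_B = 214162·69.15 − (82023·61.44 + 83893·83.80).
= 14809302.3 − 12069726.52 = 2739575.78.
x̄_B = 2739575.78 / 48246 = 56.7835... → 56.78.

56.78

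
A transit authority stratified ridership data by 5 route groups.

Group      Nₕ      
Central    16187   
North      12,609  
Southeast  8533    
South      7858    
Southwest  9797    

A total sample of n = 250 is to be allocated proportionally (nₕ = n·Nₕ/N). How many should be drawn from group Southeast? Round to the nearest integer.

39

Share of group Southeast = 8533/54984 = 0.15519.
Allocate 250 × 0.15519 = 38.798... → 39.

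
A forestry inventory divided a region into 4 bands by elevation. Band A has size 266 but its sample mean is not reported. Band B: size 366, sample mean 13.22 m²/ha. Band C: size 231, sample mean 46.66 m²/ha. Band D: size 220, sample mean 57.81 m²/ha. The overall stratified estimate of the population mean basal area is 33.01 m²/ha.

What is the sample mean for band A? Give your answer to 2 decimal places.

27.87

N = 266 + 366 + 231 + 220 = 1083.
Overall total = μ·N = 33.01·1083 = 35749.83.
Subtract the known strata: 366·13.22 + 231·46.66 + 220·57.81 = 28335.18.
Remaining total for band A: 35749.83 − 28335.18 = 7414.65.
Divide by its size: 7414.65 / 266 = 27.8746... → 27.87.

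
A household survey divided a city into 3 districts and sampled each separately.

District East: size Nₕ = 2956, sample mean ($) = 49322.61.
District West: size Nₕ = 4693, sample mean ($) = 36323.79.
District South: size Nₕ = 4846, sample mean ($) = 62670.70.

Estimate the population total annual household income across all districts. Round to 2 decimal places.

619967393.83

East: 2956·49322.61 = 145797635.16
West: 4693·36323.79 = 170467546.47
South: 4846·62670.70 = 303702212.2
τ̂ = Σ Nₕx̄ₕ = 619967393.83.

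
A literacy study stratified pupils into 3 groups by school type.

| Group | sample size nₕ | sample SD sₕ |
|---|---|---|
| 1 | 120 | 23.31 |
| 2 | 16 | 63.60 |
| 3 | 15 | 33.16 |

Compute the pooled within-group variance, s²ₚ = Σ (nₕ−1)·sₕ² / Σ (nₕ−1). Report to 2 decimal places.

1: (120−1)·23.31² = 119·543.3561 = 64659.3759
2: (16−1)·63.60² = 15·4044.96 = 60674.4
3: (15−1)·33.16² = 14·1099.5856 = 15394.1984
Numerator = 140727.9743; denominator = Σ(nₕ−1) = 148.
s²ₚ = 140727.9743/148 = 950.8647... → 950.86.

950.86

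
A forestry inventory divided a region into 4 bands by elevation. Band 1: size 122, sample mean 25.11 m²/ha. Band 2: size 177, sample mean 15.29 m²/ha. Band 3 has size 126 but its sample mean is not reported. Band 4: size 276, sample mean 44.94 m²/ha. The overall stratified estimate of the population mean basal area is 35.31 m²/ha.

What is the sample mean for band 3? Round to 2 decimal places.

N = 122 + 177 + 126 + 276 = 701.
Overall total = μ·N = 35.31·701 = 24752.31.
Subtract the known strata: 122·25.11 + 177·15.29 + 276·44.94 = 18173.19.
Remaining total for band 3: 24752.31 − 18173.19 = 6579.12.
Divide by its size: 6579.12 / 126 = 52.2152... → 52.22.

52.22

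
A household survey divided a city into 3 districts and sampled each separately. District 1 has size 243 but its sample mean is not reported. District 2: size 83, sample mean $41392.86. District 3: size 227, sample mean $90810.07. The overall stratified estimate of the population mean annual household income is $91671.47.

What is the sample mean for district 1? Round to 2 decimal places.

N = 243 + 83 + 227 = 553.
Overall total = μ·N = 91671.47·553 = 50694322.91.
Subtract the known strata: 83·41392.86 + 227·90810.07 = 24049493.27.
Remaining total for district 1: 50694322.91 − 24049493.27 = 26644829.64.
Divide by its size: 26644829.64 / 243 = 109649.5047... → 109649.50.

109649.50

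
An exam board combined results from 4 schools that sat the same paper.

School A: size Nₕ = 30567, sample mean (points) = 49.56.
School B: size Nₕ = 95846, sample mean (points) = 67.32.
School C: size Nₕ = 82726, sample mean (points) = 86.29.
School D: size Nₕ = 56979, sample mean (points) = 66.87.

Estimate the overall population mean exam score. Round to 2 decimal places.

N = 266118; weights Wₕ = Nₕ/N = (0.1149, 0.3602, 0.3109, 0.2141).
x̄_st = Σ Wₕ·x̄ₕ = 0.1149·49.56 + 0.3602·67.32 + 0.3109·86.29 + 0.2141·66.87 ≈ 71.0807...
→ 71.08.

71.08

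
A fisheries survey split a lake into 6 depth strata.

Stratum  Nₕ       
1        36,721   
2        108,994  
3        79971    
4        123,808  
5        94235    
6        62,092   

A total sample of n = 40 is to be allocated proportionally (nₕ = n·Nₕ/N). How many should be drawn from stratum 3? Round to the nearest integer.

Share of stratum 3 = 79971/505821 = 0.15810.
Allocate 40 × 0.15810 = 6.324... → 6.

6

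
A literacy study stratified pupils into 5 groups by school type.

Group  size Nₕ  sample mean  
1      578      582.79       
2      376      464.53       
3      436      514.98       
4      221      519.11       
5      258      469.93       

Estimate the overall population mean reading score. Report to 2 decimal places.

x̄_st = (Σ Nₕx̄ₕ) / (Σ Nₕ) = (578·582.79 + 376·464.53 + 436·514.98 + 221·519.11 + 258·469.93) / 1869
= 972012.43 / 1869 = 520.0709... → 520.07.

520.07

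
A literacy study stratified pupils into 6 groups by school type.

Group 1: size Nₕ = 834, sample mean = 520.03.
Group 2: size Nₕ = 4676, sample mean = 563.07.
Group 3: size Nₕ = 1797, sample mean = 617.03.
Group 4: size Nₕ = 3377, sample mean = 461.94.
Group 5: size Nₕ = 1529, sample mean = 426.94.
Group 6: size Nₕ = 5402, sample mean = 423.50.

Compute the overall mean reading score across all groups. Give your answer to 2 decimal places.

x̄_st = (Σ Nₕx̄ₕ) / (Σ Nₕ) = (834·520.03 + 4676·563.07 + 1797·617.03 + 3377·461.94 + 1529·426.94 + 5402·423.50) / 17615
= 8675932.89 / 17615 = 492.5310... → 492.53.

492.53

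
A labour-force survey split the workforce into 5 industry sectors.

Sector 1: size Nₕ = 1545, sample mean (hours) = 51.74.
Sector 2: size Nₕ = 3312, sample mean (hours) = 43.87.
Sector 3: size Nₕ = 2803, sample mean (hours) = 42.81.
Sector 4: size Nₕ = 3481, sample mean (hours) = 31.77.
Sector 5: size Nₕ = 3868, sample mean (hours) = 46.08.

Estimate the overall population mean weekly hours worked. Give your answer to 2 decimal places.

42.25

N = 1545 + 3312 + 2803 + 3481 + 3868 = 15009.
The stratified mean weights each stratum mean by its population share Nₕ/N.
Σ Nₕx̄ₕ = 1545·51.74 + 3312·43.87 + 2803·42.81 + 3481·31.77 + 3868·46.08 = 79938.3 + 145297.44 + 119996.43 + 110591.37 + 178237.44 = 634060.98.
Divide by N: 634060.98 / 15009 = 42.2454... → 42.25.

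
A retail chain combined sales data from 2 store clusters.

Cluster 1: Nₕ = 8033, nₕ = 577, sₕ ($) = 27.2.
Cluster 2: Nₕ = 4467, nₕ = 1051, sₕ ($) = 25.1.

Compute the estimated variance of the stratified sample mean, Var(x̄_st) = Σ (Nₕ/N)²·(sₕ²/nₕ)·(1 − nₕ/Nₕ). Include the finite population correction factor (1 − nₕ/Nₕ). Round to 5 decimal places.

0.55004

N = 12500; Wₕ = Nₕ/N.
cluster 1: (8033/12500)²·27.2²/577·(1 − 577/8033) = 0.49150239
cluster 2: (4467/12500)²·25.1²/1051·(1 − 1051/4467) = 0.05854078
Sum = 0.55004317 → 0.55004.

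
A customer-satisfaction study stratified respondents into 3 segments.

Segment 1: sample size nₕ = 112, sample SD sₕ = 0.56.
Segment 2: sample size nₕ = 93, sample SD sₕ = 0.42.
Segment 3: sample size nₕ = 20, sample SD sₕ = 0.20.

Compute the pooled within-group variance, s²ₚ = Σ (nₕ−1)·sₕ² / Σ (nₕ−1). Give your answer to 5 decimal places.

Degrees of freedom: 111 + 92 + 19 = 222.
Σ(nₕ−1)sₕ² = 111·0.3136 + 92·0.1764 + 19·0.04 = 51.7984.
s²ₚ = 51.7984 / 222 = 0.2333261... → 0.23333.

0.23333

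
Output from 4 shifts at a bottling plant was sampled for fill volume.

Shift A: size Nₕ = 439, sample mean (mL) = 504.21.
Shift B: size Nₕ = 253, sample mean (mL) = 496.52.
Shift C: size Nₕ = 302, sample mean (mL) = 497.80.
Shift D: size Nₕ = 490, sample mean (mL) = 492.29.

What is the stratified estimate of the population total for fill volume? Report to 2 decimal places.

738525.45

Population total = Σ Nₕ·x̄ₕ (each stratum's size times its mean).
439·504.21 + 253·496.52 + 302·497.80 + 490·492.29 = 221348.19 + 125619.56 + 150335.6 + 241222.1 = 738525.45.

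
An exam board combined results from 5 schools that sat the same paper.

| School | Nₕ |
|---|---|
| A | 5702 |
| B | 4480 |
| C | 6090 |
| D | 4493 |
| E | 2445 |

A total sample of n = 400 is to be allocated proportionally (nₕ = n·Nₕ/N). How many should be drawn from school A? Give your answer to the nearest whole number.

98

Share of school A = 5702/23210 = 0.24567.
Allocate 400 × 0.24567 = 98.268... → 98.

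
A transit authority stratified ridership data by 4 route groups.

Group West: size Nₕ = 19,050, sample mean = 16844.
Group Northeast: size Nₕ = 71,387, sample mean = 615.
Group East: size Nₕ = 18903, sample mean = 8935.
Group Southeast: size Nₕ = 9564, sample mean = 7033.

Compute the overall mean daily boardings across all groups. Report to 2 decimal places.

5054.02

x̄_st = (Σ Nₕx̄ₕ) / (Σ Nₕ) = (19050·16844 + 71387·615 + 18903·8935 + 9564·7033) / 118904
= 600943122 / 118904 = 5054.0194... → 5054.02.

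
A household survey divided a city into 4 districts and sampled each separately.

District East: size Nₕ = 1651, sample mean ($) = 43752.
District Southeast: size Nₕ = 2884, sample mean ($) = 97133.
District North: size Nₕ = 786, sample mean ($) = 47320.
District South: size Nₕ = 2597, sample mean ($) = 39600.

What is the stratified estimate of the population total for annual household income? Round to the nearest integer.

492400844

East: 1651·43752 = 72234552
Southeast: 2884·97133 = 280131572
North: 786·47320 = 37193520
South: 2597·39600 = 102841200
τ̂ = Σ Nₕx̄ₕ = 492400844.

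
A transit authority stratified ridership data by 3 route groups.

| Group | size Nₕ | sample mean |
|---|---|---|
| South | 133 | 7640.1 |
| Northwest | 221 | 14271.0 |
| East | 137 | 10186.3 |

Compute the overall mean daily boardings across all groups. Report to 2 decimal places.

11335.13

x̄_st = (Σ Nₕx̄ₕ) / (Σ Nₕ) = (133·7640.1 + 221·14271.0 + 137·10186.3) / 491
= 5565547.4 / 491 = 11335.1271... → 11335.13.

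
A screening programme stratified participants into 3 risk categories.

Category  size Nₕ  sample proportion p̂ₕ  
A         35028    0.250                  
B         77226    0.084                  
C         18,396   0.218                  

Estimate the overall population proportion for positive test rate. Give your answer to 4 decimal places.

0.1474

N = 35028 + 77226 + 18396 = 130650.
Overall proportion = Σ (Nₕ/N)·p̂ₕ.
Σ Nₕp̂ₕ = 8757 + 6486.984 + 4010.328 = 19254.312.
19254.312 / 130650 = 0.147373... → 0.1474.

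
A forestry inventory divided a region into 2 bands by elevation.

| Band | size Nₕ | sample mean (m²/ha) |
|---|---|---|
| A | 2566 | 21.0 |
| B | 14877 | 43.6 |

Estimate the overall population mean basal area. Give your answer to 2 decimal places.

40.28

x̄_st = (Σ Nₕx̄ₕ) / (Σ Nₕ) = (2566·21.0 + 14877·43.6) / 17443
= 702523.2 / 17443 = 40.2754... → 40.28.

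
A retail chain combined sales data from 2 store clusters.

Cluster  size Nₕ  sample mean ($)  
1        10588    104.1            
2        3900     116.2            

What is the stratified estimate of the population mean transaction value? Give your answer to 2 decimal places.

107.36

N = 10588 + 3900 = 14488.
Overall mean = Σ (Nₕ/N)·x̄ₕ — weight by population share, not a simple average.
Σ Nₕx̄ₕ = 10588·104.1 + 3900·116.2 = 1102210.8 + 453180 = 1555390.8.
Divide by N: 1555390.8 / 14488 = 107.3572... → 107.36.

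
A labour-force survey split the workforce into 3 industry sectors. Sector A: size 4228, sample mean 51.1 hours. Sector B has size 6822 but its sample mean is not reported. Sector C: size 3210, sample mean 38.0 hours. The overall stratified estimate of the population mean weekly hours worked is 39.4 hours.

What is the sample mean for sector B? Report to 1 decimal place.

N = 4228 + 6822 + 3210 = 14260.
Overall total = μ·N = 39.4·14260 = 561844.
Subtract the known strata: 4228·51.1 + 3210·38.0 = 338030.8.
Remaining total for sector B: 561844 − 338030.8 = 223813.2.
Divide by its size: 223813.2 / 6822 = 32.808... → 32.8.

32.8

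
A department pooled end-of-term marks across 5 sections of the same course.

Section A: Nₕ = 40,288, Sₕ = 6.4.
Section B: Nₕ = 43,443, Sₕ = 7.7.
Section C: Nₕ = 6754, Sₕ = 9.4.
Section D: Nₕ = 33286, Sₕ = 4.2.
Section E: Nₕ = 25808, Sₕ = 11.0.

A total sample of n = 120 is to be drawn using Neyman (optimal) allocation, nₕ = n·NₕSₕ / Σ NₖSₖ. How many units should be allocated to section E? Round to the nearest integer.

A: NₕSₕ = 40288·6.4 = 257843.2
B: NₕSₕ = 43443·7.7 = 334511.1
C: NₕSₕ = 6754·9.4 = 63487.6
D: NₕSₕ = 33286·4.2 = 139801.2
E: NₕSₕ = 25808·11.0 = 283888
Σ NₕSₕ = 1079531.1.
n_E = 120·283888/1079531.1 = 31.557... → 32.

32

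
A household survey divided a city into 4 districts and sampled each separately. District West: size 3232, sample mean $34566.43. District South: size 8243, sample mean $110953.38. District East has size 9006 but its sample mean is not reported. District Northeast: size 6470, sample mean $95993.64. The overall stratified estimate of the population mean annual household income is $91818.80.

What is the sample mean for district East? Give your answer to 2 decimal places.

N = 3232 + 8243 + 9006 + 6470 = 26951.
Overall total = μ·N = 91818.80·26951 = 2474608478.8.
Subtract the known strata: 3232·34566.43 + 8243·110953.38 + 6470·95993.64 = 1647386263.9.
Remaining total for district East: 2474608478.8 − 1647386263.9 = 827222214.9.
Divide by its size: 827222214.9 / 9006 = 91852.3445... → 91852.34.

91852.34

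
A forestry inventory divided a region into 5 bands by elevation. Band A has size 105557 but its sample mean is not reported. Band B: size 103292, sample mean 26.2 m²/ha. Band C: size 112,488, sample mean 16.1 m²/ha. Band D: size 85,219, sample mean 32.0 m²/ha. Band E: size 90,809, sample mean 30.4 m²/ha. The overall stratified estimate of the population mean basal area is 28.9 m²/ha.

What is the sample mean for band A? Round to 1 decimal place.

N = 105557 + 103292 + 112488 + 85219 + 90809 = 497365.
Overall total = μ·N = 28.9·497365 = 14373848.5.
Subtract the known strata: 103292·26.2 + 112488·16.1 + 85219·32.0 + 90809·30.4 = 10004908.8.
Remaining total for band A: 14373848.5 − 10004908.8 = 4368939.7.
Divide by its size: 4368939.7 / 105557 = 41.389... → 41.4.

41.4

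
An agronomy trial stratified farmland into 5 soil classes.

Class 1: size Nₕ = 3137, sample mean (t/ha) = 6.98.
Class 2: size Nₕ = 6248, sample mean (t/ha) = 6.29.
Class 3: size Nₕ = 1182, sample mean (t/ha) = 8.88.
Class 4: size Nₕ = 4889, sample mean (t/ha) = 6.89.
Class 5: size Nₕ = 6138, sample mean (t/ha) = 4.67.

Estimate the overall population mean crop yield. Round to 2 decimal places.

x̄_st = (Σ Nₕx̄ₕ) / (Σ Nₕ) = (3137·6.98 + 6248·6.29 + 1182·8.88 + 4889·6.89 + 6138·4.67) / 21594
= 134042.01 / 21594 = 6.2074... → 6.21.

6.21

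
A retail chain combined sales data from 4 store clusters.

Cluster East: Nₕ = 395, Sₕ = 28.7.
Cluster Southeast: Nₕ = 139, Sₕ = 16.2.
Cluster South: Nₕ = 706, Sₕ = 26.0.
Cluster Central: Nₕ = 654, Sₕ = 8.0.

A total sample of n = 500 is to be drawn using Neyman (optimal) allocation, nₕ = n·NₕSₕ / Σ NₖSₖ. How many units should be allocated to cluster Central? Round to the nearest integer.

Σ NₕSₕ = 395·28.7 + 139·16.2 + 706·26.0 + 654·8.0 = 37176.3.
Share for Central: 5232/37176.3 = 0.14073.
n_Central = 500 × 0.14073 = 70.367... → 70.

70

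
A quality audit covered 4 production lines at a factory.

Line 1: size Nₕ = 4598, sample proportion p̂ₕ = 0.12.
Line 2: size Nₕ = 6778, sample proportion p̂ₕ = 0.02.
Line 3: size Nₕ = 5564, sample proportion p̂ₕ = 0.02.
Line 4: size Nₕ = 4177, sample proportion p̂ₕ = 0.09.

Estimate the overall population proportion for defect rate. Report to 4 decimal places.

0.0556

N = 4598 + 6778 + 5564 + 4177 = 21117.
Overall proportion = Σ (Nₕ/N)·p̂ₕ.
Σ Nₕp̂ₕ = 551.76 + 135.56 + 111.28 + 375.93 = 1174.53.
1174.53 / 21117 = 0.055620... → 0.0556.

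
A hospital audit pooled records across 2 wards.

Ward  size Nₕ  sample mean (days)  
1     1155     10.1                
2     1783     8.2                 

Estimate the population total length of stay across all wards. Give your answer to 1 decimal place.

26286.1

1: 1155·10.1 = 11665.5
2: 1783·8.2 = 14620.6
τ̂ = Σ Nₕx̄ₕ = 26286.1.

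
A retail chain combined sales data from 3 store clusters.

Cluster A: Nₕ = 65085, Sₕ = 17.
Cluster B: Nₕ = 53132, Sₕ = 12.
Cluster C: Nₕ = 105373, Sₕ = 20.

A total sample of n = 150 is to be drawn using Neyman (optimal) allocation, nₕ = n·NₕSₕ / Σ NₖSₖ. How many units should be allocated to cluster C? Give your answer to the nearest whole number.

Σ NₕSₕ = 65085·17 + 53132·12 + 105373·20 = 3851489.
Share for C: 2107460/3851489 = 0.54718.
n_C = 150 × 0.54718 = 82.077... → 82.

82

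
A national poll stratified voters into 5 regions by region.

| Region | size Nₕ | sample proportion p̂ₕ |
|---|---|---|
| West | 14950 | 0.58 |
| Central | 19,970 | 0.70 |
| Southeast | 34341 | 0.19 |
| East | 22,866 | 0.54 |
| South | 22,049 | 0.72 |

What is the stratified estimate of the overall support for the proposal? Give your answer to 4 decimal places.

0.5027

N = 14950 + 19970 + 34341 + 22866 + 22049 = 114176.
Overall proportion = Σ (Nₕ/N)·p̂ₕ.
Σ Nₕp̂ₕ = 8671 + 13979 + 6524.79 + 12347.64 + 15875.28 = 57397.71.
57397.71 / 114176 = 0.502713... → 0.5027.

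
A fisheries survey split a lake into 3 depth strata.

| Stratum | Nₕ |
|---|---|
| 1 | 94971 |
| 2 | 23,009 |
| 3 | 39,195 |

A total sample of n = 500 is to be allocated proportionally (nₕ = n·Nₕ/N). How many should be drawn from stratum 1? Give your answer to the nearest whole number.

302

N = 94971 + 23009 + 39195 = 157175.
n_1 = 500·94971/157175 = 302.119... → 302.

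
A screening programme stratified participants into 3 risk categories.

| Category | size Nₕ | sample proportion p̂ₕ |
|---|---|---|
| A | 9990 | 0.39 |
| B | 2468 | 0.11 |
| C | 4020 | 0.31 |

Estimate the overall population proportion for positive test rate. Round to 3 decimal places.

Wₕ = Nₕ/N with N = 16478: 0.6063, 0.1498, 0.2440.
p̂_st = 0.6063·0.39 + 0.1498·0.11 + 0.2440·0.31 ≈ 0.32855... → 0.329.

0.329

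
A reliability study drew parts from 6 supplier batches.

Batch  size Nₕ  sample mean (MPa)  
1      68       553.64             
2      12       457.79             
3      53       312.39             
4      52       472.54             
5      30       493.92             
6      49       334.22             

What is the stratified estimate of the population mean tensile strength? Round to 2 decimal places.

437.36

x̄_st = (Σ Nₕx̄ₕ) / (Σ Nₕ) = (68·553.64 + 12·457.79 + 53·312.39 + 52·472.54 + 30·493.92 + 49·334.22) / 264
= 115464.13 / 264 = 437.3641... → 437.36.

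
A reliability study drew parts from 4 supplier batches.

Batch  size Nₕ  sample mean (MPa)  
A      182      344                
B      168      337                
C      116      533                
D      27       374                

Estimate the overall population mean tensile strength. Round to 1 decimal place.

387.7

x̄_st = (Σ Nₕx̄ₕ) / (Σ Nₕ) = (182·344 + 168·337 + 116·533 + 27·374) / 493
= 191150 / 493 = 387.728... → 387.7.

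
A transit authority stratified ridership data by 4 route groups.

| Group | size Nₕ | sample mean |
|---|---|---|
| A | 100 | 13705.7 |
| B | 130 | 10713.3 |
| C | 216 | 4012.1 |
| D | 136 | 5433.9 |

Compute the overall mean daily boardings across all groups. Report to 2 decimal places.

N = 582; weights Wₕ = Nₕ/N = (0.1718, 0.2234, 0.3711, 0.2337).
x̄_st = Σ Wₕ·x̄ₕ = 0.1718·13705.7 + 0.2234·10713.3 + 0.3711·4012.1 + 0.2337·5433.9 ≈ 7506.7405...
→ 7506.74.

7506.74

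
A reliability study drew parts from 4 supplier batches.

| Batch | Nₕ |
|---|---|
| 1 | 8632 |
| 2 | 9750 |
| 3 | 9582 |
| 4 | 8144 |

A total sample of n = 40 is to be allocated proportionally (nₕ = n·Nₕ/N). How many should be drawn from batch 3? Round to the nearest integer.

N = 8632 + 9750 + 9582 + 8144 = 36108.
n_3 = 40·9582/36108 = 10.615... → 11.

11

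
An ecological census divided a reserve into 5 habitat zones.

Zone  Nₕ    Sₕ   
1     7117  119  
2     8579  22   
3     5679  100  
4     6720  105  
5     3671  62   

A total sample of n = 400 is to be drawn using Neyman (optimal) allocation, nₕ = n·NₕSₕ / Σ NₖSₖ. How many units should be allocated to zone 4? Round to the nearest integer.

111

Σ NₕSₕ = 7117·119 + 8579·22 + 5679·100 + 6720·105 + 3671·62 = 2536763.
Share for 4: 705600/2536763 = 0.27815.
n_4 = 400 × 0.27815 = 111.260... → 111.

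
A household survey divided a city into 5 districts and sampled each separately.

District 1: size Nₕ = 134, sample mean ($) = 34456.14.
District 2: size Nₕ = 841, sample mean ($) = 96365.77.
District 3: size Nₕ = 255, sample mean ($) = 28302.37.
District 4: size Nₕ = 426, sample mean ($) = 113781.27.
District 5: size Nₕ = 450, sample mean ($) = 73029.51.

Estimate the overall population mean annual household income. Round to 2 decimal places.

N = 134 + 841 + 255 + 426 + 450 = 2106.
Overall mean = Σ (Nₕ/N)·x̄ₕ — weight by population share, not a simple average.
Σ Nₕx̄ₕ = 134·34456.14 + 841·96365.77 + 255·28302.37 + 426·113781.27 + 450·73029.51 = 4617122.76 + 81043612.57 + 7217104.35 + 48470821.02 + 32863279.5 = 174211940.2.
Divide by N: 174211940.2 / 2106 = 82721.7190... → 82721.72.

82721.72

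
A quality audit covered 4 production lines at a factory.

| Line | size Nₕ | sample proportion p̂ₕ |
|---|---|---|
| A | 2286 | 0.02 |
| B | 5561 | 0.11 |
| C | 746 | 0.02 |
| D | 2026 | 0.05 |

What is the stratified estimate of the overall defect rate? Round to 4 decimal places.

Wₕ = Nₕ/N with N = 10619: 0.2153, 0.5237, 0.0703, 0.1908.
p̂_st = 0.2153·0.02 + 0.5237·0.11 + 0.0703·0.02 + 0.1908·0.05 ≈ 0.072855... → 0.0729.

0.0729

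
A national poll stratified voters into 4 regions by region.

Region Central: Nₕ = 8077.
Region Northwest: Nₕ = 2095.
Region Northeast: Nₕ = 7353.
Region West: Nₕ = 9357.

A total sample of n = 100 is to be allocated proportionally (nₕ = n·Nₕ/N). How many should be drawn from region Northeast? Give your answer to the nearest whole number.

27

Share of region Northeast = 7353/26882 = 0.27353.
Allocate 100 × 0.27353 = 27.353... → 27.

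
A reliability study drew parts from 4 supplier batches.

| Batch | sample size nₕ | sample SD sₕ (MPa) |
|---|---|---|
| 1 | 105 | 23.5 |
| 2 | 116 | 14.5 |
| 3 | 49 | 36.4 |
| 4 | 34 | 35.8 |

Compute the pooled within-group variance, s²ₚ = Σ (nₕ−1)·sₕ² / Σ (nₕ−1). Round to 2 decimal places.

625.02

1: (105−1)·23.5² = 104·552.25 = 57434
2: (116−1)·14.5² = 115·210.25 = 24178.75
3: (49−1)·36.4² = 48·1324.96 = 63598.08
4: (34−1)·35.8² = 33·1281.64 = 42294.12
Numerator = 187504.95; denominator = Σ(nₕ−1) = 300.
s²ₚ = 187504.95/300 = 625.0165 → 625.02.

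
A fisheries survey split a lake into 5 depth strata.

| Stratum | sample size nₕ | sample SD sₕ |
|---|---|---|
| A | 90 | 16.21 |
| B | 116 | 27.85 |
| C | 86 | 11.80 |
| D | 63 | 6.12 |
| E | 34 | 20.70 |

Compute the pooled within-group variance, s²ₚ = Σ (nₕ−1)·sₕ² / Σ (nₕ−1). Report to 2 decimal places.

A: (90−1)·16.21² = 89·262.7641 = 23386.0049
B: (116−1)·27.85² = 115·775.6225 = 89196.5875
C: (86−1)·11.80² = 85·139.24 = 11835.4
D: (63−1)·6.12² = 62·37.4544 = 2322.1728
E: (34−1)·20.70² = 33·428.49 = 14140.17
Numerator = 140880.3352; denominator = Σ(nₕ−1) = 384.
s²ₚ = 140880.3352/384 = 366.8759... → 366.88.

366.88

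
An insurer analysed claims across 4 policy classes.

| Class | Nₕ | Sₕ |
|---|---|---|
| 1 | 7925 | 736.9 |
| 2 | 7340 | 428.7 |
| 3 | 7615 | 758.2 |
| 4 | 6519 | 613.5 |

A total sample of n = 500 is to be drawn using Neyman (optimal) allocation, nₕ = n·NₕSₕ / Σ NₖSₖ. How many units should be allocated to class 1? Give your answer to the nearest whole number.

Σ NₕSₕ = 7925·736.9 + 7340·428.7 + 7615·758.2 + 6519·613.5 = 18759690.
Share for 1: 5839932.5/18759690 = 0.31130.
n_1 = 500 × 0.31130 = 155.651... → 156.

156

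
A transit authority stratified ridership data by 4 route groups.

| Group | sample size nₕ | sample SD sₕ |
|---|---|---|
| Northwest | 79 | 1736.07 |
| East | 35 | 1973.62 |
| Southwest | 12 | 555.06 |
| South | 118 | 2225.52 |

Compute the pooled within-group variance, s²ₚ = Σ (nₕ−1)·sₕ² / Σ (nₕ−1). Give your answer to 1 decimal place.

Degrees of freedom: 78 + 34 + 11 + 117 = 240.
Σ(nₕ−1)sₕ² = 78·3013939.0449 + 34·3895175.9044 + 11·308091.6036 + 117·4952939.2704 = 950406128.5282.
s²ₚ = 950406128.5282 / 240 = 3960025.536... → 3960025.5.

3960025.5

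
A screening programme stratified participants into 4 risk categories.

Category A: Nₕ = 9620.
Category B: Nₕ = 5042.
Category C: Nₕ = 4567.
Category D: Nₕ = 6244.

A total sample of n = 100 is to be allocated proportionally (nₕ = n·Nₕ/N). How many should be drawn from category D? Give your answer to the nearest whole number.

25

Share of category D = 6244/25473 = 0.24512.
Allocate 100 × 0.24512 = 24.512... → 25.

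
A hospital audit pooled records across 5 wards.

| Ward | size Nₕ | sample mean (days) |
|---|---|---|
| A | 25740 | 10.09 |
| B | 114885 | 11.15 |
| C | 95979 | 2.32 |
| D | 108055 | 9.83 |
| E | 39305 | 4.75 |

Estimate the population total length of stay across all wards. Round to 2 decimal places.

3012235.03

A: 25740·10.09 = 259716.6
B: 114885·11.15 = 1280967.75
C: 95979·2.32 = 222671.28
D: 108055·9.83 = 1062180.65
E: 39305·4.75 = 186698.75
τ̂ = Σ Nₕx̄ₕ = 3012235.03.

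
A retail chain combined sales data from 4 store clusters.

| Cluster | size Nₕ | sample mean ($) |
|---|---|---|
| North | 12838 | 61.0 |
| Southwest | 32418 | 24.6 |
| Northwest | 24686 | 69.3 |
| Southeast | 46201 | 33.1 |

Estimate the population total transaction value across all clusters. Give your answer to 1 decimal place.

4820593.7

Population total = Σ Nₕ·x̄ₕ (each stratum's size times its mean).
12838·61.0 + 32418·24.6 + 24686·69.3 + 46201·33.1 = 783118 + 797482.8 + 1710739.8 + 1529253.1 = 4820593.7.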